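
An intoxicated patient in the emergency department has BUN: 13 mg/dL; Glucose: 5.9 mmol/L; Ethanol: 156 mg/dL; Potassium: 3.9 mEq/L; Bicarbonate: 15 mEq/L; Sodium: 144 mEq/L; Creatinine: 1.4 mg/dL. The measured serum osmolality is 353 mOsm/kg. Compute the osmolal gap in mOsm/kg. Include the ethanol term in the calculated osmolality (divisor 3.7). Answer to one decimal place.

Calculated osmolality = 2·Na + glucose + BUN/2.8 + ethanol/3.7
= 2·144 + 5.9 + 13/2.8 + 156/3.7
= 288 + 5.90 + 4.64 + 42.16
= 340.7 mOsm/kg ≈ 340.7 mOsm/kg
Osmolar gap = measured − calculated = 353 − 340.7 = 12.3 mOsm/kg

12.3 mOsm/kg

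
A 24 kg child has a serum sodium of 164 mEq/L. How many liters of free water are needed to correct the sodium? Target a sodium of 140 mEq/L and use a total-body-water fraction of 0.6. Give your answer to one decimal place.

TBW = 0.6 · 24 = 14.4 L
Free water deficit = TBW · (Na/140 − 1)
= 14.4 · (164/140 − 1)
= 14.4 · 0.1714
= 2.47 L

2.5 L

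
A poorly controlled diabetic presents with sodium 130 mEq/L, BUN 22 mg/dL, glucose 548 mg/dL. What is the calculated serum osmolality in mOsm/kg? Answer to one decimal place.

Calculated osmolality = 2·Na + glucose/18 + BUN/2.8
= 2·130 + 548/18 + 22/2.8
= 260 + 30.44 + 7.86
= 298.3 mOsm/kg

298.3 mOsm/kg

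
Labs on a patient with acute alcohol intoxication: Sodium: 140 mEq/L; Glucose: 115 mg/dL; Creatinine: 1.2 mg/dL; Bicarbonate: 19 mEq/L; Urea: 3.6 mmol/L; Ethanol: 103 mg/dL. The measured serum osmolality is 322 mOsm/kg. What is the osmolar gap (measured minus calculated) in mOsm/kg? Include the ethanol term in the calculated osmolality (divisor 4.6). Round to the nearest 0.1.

9.6 mOsm/kg

Calculated osmolality = 2·Na + glucose/18 + urea + ethanol/4.6
= 2·140 + 115/18 + 3.6 + 103/4.6
= 280 + 6.39 + 3.60 + 22.39
= 312.38 mOsm/kg ≈ 312.4 mOsm/kg
Osmolar gap = measured − calculated = 322 − 312.4 = 9.6 mOsm/kg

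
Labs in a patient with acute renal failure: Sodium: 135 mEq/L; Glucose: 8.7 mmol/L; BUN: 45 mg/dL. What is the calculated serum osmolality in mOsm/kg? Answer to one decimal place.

Calculated osmolality = 2·Na + glucose + BUN/2.8
= 2·135 + 8.7 + 45/2.8
= 270 + 8.70 + 16.07
= 294.77 mOsm/kg

294.8 mOsm/kg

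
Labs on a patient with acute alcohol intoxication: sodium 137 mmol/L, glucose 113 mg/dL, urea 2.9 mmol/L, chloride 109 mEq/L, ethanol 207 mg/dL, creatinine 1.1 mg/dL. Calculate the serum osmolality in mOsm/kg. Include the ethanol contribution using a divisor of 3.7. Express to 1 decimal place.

339.1 mOsm/kg

Calculated osmolality = 2·Na + glucose/18 + urea + ethanol/3.7
= 2·137 + 113/18 + 2.9 + 207/3.7
= 274 + 6.28 + 2.90 + 55.95
= 339.13 mOsm/kg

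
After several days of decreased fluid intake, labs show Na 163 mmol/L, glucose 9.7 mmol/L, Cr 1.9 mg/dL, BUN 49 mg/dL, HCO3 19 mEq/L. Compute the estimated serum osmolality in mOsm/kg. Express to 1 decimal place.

Calculated osmolality = 2·Na + glucose + BUN/2.8
= 2·163 + 9.7 + 49/2.8
= 326 + 9.70 + 17.50
= 353.2 mOsm/kg

353.2 mOsm/kg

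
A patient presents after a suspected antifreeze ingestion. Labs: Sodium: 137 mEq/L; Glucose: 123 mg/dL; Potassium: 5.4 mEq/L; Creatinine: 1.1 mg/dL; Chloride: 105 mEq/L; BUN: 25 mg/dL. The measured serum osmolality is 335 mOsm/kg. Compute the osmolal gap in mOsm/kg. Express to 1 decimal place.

45.2 mOsm/kg

Calculated osmolality = 2·Na + glucose/18 + BUN/2.8
= 2·137 + 123/18 + 25/2.8
= 274 + 6.83 + 8.93
= 289.76 mOsm/kg ≈ 289.8 mOsm/kg
Osmolar gap = measured − calculated = 335 − 289.8 = 45.2 mOsm/kg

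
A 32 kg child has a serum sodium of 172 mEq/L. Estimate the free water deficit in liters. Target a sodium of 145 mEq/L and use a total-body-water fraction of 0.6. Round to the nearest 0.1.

3.6 L

TBW = 0.6 · 32 = 19.2 L
Free water deficit = TBW · (Na/145 − 1)
= 19.2 · (172/145 − 1)
= 19.2 · 0.1862
= 3.58 L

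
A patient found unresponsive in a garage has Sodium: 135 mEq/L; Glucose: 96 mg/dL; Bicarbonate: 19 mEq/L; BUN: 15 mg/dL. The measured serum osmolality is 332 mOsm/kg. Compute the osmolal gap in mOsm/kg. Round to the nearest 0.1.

Calculated osmolality = 2·Na + glucose/18 + BUN/2.8
= 2·135 + 96/18 + 15/2.8
= 270 + 5.33 + 5.36
= 280.69 mOsm/kg ≈ 280.7 mOsm/kg
Osmolar gap = measured − calculated = 332 − 280.7 = 51.3 mOsm/kg

51.3 mOsm/kg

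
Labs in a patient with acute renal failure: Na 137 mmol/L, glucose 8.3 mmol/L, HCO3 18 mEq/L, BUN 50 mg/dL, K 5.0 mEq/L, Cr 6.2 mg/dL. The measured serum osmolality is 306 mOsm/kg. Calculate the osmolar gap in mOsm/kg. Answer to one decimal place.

5.8 mOsm/kg

Calculated osmolality = 2·Na + glucose + BUN/2.8
= 2·137 + 8.3 + 50/2.8
= 274 + 8.30 + 17.86
= 300.16 mOsm/kg ≈ 300.2 mOsm/kg
Osmolar gap = measured − calculated = 306 − 300.2 = 5.8 mOsm/kg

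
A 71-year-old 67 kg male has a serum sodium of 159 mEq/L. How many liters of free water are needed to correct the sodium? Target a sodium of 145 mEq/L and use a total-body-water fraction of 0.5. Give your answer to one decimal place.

3.2 L

TBW = 0.5 · 67 = 33.5 L
Free water deficit = TBW · (Na/145 − 1)
= 33.5 · (159/145 − 1)
= 33.5 · 0.0966
= 3.24 L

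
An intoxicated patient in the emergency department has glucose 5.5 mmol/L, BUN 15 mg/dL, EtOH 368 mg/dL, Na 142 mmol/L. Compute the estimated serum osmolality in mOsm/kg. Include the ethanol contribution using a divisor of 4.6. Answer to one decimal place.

374.9 mOsm/kg

Calculated osmolality = 2·Na + glucose + BUN/2.8 + ethanol/4.6
= 2·142 + 5.5 + 15/2.8 + 368/4.6
= 284 + 5.50 + 5.36 + 80
= 374.86 mOsm/kg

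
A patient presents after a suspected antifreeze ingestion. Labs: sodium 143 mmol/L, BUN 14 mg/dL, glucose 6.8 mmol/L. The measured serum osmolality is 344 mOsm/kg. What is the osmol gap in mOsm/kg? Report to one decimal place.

Calculated osmolality = 2·Na + glucose + BUN/2.8
= 2·143 + 6.8 + 14/2.8
= 286 + 6.80 + 5
= 297.8 mOsm/kg ≈ 297.8 mOsm/kg
Osmolar gap = measured − calculated = 344 − 297.8 = 46.2 mOsm/kg

46.2 mOsm/kg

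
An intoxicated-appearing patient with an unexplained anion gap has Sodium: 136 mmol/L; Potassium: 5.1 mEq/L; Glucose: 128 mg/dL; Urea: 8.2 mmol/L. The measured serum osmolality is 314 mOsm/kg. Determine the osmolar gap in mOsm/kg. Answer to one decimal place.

26.7 mOsm/kg

Calculated osmolality = 2·Na + glucose/18 + urea
= 2·136 + 128/18 + 8.2
= 272 + 7.11 + 8.20
= 287.31 mOsm/kg ≈ 287.3 mOsm/kg
Osmolar gap = measured − calculated = 314 − 287.3 = 26.7 mOsm/kg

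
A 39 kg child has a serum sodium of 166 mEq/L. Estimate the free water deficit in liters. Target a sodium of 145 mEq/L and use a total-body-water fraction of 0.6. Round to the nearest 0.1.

3.4 L

TBW = 0.6 · 39 = 23.4 L
Free water deficit = TBW · (Na/145 − 1)
= 23.4 · (166/145 − 1)
= 23.4 · 0.1448
= 3.39 L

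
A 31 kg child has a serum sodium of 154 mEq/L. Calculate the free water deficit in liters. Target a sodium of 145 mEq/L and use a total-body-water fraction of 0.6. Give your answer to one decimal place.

TBW = 0.6 · 31 = 18.6 L
Free water deficit = TBW · (Na/145 − 1)
= 18.6 · (154/145 − 1)
= 18.6 · 0.0621
= 1.16 L

1.2 L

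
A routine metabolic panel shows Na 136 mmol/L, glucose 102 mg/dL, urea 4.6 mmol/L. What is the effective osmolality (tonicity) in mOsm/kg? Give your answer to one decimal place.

277.7 mOsm/kg

Effective osmolality excludes urea (freely permeant across cell membranes):
2·Na + glucose/18
= 2·136 + 102/18
= 272 + 5.67
= 277.67 mOsm/kg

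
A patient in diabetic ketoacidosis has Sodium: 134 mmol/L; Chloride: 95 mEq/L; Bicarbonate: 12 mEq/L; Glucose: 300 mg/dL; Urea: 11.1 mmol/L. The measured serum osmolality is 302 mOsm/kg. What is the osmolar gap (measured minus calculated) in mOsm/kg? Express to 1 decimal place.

Calculated osmolality = 2·Na + glucose/18 + urea
= 2·134 + 300/18 + 11.1
= 268 + 16.67 + 11.10
= 295.77 mOsm/kg ≈ 295.8 mOsm/kg
Osmolar gap = measured − calculated = 302 − 295.8 = 6.2 mOsm/kg

6.2 mOsm/kg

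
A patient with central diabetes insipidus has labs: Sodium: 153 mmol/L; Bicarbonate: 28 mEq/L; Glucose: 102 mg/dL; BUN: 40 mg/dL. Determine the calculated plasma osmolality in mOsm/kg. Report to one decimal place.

326.0 mOsm/kg

Calculated osmolality = 2·Na + glucose/18 + BUN/2.8
= 2·153 + 102/18 + 40/2.8
= 306 + 5.67 + 14.29
= 325.96 mOsm/kg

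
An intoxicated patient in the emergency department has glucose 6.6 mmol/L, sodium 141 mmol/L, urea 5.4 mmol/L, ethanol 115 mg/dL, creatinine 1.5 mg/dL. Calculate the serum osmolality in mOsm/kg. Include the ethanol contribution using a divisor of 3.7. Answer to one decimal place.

325.1 mOsm/kg

Calculated osmolality = 2·Na + glucose + urea + ethanol/3.7
= 2·141 + 6.6 + 5.4 + 115/3.7
= 282 + 6.60 + 5.40 + 31.08
= 325.08 mOsm/kg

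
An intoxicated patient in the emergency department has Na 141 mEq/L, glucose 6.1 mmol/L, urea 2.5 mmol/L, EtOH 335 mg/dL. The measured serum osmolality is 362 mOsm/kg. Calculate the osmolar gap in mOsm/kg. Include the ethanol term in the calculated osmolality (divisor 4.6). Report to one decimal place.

-1.4 mOsm/kg

Calculated osmolality = 2·Na + glucose + urea + ethanol/4.6
= 2·141 + 6.1 + 2.5 + 335/4.6
= 282 + 6.10 + 2.50 + 72.83
= 363.43 mOsm/kg ≈ 363.4 mOsm/kg
Osmolar gap = measured − calculated = 362 − 363.4 = -1.4 mOsm/kg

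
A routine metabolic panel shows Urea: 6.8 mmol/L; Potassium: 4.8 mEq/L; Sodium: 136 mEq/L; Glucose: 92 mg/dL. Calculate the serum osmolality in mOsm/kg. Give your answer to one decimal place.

Calculated osmolality = 2·Na + glucose/18 + urea
= 2·136 + 92/18 + 6.8
= 272 + 5.11 + 6.80
= 283.91 mOsm/kg

283.9 mOsm/kg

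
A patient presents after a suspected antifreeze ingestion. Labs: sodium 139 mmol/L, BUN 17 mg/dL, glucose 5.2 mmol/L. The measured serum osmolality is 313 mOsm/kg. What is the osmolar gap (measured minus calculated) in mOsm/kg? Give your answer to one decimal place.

Calculated osmolality = 2·Na + glucose + BUN/2.8
= 2·139 + 5.2 + 17/2.8
= 278 + 5.20 + 6.07
= 289.27 mOsm/kg ≈ 289.3 mOsm/kg
Osmolar gap = measured − calculated = 313 − 289.3 = 23.7 mOsm/kg

23.7 mOsm/kg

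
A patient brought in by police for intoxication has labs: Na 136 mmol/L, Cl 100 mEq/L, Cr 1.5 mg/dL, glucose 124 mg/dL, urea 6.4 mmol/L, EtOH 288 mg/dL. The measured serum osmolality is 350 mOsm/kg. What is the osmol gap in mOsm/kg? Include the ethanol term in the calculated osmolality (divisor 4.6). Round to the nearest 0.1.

2.1 mOsm/kg

Calculated osmolality = 2·Na + glucose/18 + urea + ethanol/4.6
= 2·136 + 124/18 + 6.4 + 288/4.6
= 272 + 6.89 + 6.40 + 62.61
= 347.9 mOsm/kg ≈ 347.9 mOsm/kg
Osmolar gap = measured − calculated = 350 − 347.9 = 2.1 mOsm/kg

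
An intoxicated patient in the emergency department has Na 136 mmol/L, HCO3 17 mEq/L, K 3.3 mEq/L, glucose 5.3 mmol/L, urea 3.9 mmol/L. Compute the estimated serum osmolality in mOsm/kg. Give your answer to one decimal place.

281.2 mOsm/kg

Calculated osmolality = 2·Na + glucose + urea
= 2·136 + 5.3 + 3.9
= 272 + 5.30 + 3.90
= 281.2 mOsm/kg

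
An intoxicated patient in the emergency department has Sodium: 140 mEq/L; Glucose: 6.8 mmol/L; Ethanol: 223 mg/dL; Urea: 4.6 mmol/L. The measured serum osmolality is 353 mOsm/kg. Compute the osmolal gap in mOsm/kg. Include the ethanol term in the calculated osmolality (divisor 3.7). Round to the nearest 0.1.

Calculated osmolality = 2·Na + glucose + urea + ethanol/3.7
= 2·140 + 6.8 + 4.6 + 223/3.7
= 280 + 6.80 + 4.60 + 60.27
= 351.67 mOsm/kg ≈ 351.7 mOsm/kg
Osmolar gap = measured − calculated = 353 − 351.7 = 1.3 mOsm/kg

1.3 mOsm/kg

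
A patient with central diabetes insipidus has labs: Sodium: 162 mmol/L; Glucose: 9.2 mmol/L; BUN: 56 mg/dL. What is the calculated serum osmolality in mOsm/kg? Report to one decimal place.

Calculated osmolality = 2·Na + glucose + BUN/2.8
= 2·162 + 9.2 + 56/2.8
= 324 + 9.20 + 20
= 353.2 mOsm/kg

353.2 mOsm/kg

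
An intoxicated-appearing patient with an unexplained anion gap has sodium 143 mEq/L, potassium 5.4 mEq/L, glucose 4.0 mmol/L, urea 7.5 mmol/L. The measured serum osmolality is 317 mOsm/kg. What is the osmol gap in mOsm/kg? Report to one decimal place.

Calculated osmolality = 2·Na + glucose + urea
= 2·143 + 4 + 7.5
= 286 + 4 + 7.50
= 297.5 mOsm/kg ≈ 297.5 mOsm/kg
Osmolar gap = measured − calculated = 317 − 297.5 = 19.5 mOsm/kg

19.5 mOsm/kg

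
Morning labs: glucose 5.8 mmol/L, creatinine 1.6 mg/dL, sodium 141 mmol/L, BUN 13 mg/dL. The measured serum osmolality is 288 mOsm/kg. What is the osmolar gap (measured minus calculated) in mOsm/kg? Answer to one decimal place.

Calculated osmolality = 2·Na + glucose + BUN/2.8
= 2·141 + 5.8 + 13/2.8
= 282 + 5.80 + 4.64
= 292.44 mOsm/kg ≈ 292.4 mOsm/kg
Osmolar gap = measured − calculated = 288 − 292.4 = -4.4 mOsm/kg

-4.4 mOsm/kg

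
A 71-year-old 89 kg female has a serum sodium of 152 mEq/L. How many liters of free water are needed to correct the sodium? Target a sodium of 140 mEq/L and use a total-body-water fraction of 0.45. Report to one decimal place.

TBW = 0.45 · 89 = 40.05 L
Free water deficit = TBW · (Na/140 − 1)
= 40.05 · (152/140 − 1)
= 40.05 · 0.0857
= 3.43 L

3.4 L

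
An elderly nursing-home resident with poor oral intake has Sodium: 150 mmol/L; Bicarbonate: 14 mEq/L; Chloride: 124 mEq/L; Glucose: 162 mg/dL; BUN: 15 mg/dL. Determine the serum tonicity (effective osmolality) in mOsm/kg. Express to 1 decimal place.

Effective osmolality excludes urea (freely permeant across cell membranes):
2·Na + glucose/18
= 2·150 + 162/18
= 300 + 9
= 309 mOsm/kg

309.0 mOsm/kg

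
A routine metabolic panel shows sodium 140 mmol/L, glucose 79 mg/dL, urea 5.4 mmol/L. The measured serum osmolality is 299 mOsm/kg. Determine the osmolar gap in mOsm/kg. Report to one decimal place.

Calculated osmolality = 2·Na + glucose/18 + urea
= 2·140 + 79/18 + 5.4
= 280 + 4.39 + 5.40
= 289.79 mOsm/kg ≈ 289.8 mOsm/kg
Osmolar gap = measured − calculated = 299 − 289.8 = 9.2 mOsm/kg

9.2 mOsm/kg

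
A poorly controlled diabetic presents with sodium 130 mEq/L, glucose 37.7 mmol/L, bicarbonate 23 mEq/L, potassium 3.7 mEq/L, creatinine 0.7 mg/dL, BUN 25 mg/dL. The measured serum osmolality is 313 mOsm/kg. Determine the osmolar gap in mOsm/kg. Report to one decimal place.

6.4 mOsm/kg

Calculated osmolality = 2·Na + glucose + BUN/2.8
= 2·130 + 37.7 + 25/2.8
= 260 + 37.70 + 8.93
= 306.63 mOsm/kg ≈ 306.6 mOsm/kg
Osmolar gap = measured − calculated = 313 − 306.6 = 6.4 mOsm/kg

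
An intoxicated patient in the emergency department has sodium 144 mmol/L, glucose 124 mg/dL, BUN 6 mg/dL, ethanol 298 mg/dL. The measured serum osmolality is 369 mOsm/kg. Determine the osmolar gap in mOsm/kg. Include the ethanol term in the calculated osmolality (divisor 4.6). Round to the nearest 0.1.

Calculated osmolality = 2·Na + glucose/18 + BUN/2.8 + ethanol/4.6
= 2·144 + 124/18 + 6/2.8 + 298/4.6
= 288 + 6.89 + 2.14 + 64.78
= 361.81 mOsm/kg ≈ 361.8 mOsm/kg
Osmolar gap = measured − calculated = 369 − 361.8 = 7.2 mOsm/kg

7.2 mOsm/kg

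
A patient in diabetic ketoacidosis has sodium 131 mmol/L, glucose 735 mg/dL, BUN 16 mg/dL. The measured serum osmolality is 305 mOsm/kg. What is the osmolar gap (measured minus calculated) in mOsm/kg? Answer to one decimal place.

Calculated osmolality = 2·Na + glucose/18 + BUN/2.8
= 2·131 + 735/18 + 16/2.8
= 262 + 40.83 + 5.71
= 308.54 mOsm/kg ≈ 308.5 mOsm/kg
Osmolar gap = measured − calculated = 305 − 308.5 = -3.5 mOsm/kg

-3.5 mOsm/kg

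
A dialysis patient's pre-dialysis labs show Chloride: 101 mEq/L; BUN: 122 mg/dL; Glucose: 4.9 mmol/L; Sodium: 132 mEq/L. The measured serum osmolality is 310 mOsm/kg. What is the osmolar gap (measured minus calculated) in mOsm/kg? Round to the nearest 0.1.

Calculated osmolality = 2·Na + glucose + BUN/2.8
= 2·132 + 4.9 + 122/2.8
= 264 + 4.90 + 43.57
= 312.47 mOsm/kg ≈ 312.5 mOsm/kg
Osmolar gap = measured − calculated = 310 − 312.5 = -2.5 mOsm/kg

-2.5 mOsm/kg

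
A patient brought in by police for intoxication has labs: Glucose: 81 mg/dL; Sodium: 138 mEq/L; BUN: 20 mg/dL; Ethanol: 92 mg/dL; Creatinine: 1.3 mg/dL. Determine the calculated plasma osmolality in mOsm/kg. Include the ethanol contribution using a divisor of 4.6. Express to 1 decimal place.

Calculated osmolality = 2·Na + glucose/18 + BUN/2.8 + ethanol/4.6
= 2·138 + 81/18 + 20/2.8 + 92/4.6
= 276 + 4.50 + 7.14 + 20
= 307.64 mOsm/kg

307.6 mOsm/kg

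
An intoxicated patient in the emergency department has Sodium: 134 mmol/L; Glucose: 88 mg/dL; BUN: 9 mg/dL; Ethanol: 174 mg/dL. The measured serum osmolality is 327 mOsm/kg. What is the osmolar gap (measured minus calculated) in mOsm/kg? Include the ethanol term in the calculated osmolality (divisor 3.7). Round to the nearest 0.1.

Calculated osmolality = 2·Na + glucose/18 + BUN/2.8 + ethanol/3.7
= 2·134 + 88/18 + 9/2.8 + 174/3.7
= 268 + 4.89 + 3.21 + 47.03
= 323.13 mOsm/kg ≈ 323.1 mOsm/kg
Osmolar gap = measured − calculated = 327 − 323.1 = 3.9 mOsm/kg

3.9 mOsm/kg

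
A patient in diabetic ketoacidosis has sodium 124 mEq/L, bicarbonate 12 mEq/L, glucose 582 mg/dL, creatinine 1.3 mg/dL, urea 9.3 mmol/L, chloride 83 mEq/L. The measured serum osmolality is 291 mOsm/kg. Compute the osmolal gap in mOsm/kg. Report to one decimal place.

Calculated osmolality = 2·Na + glucose/18 + urea
= 2·124 + 582/18 + 9.3
= 248 + 32.33 + 9.30
= 289.63 mOsm/kg ≈ 289.6 mOsm/kg
Osmolar gap = measured − calculated = 291 − 289.6 = 1.4 mOsm/kg

1.4 mOsm/kg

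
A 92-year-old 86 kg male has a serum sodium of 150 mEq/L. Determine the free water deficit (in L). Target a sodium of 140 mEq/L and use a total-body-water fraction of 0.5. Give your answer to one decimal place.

TBW = 0.5 · 86 = 43 L
Free water deficit = TBW · (Na/140 − 1)
= 43 · (150/140 − 1)
= 43 · 0.0714
= 3.07 L

3.1 L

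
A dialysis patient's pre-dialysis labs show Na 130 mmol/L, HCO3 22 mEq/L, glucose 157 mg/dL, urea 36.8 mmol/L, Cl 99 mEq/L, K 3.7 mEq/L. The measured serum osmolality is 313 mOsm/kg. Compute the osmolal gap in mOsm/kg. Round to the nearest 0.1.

7.5 mOsm/kg

Calculated osmolality = 2·Na + glucose/18 + urea
= 2·130 + 157/18 + 36.8
= 260 + 8.72 + 36.80
= 305.52 mOsm/kg ≈ 305.5 mOsm/kg
Osmolar gap = measured − calculated = 313 − 305.5 = 7.5 mOsm/kg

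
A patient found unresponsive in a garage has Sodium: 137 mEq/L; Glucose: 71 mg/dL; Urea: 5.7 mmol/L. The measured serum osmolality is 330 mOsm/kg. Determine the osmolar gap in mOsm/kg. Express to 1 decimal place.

Calculated osmolality = 2·Na + glucose/18 + urea
= 2·137 + 71/18 + 5.7
= 274 + 3.94 + 5.70
= 283.64 mOsm/kg ≈ 283.6 mOsm/kg
Osmolar gap = measured − calculated = 330 − 283.6 = 46.4 mOsm/kg

46.4 mOsm/kg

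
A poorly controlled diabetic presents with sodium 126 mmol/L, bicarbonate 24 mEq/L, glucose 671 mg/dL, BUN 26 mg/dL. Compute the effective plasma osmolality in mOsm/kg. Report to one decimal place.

289.3 mOsm/kg

Effective osmolality excludes urea (freely permeant across cell membranes):
2·Na + glucose/18
= 2·126 + 671/18
= 252 + 37.28
= 289.28 mOsm/kg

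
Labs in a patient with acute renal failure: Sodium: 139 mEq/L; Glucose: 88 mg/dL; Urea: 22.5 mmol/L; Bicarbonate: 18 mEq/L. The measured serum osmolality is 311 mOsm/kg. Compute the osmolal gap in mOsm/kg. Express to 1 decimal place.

Calculated osmolality = 2·Na + glucose/18 + urea
= 2·139 + 88/18 + 22.5
= 278 + 4.89 + 22.50
= 305.39 mOsm/kg ≈ 305.4 mOsm/kg
Osmolar gap = measured − calculated = 311 − 305.4 = 5.6 mOsm/kg

5.6 mOsm/kg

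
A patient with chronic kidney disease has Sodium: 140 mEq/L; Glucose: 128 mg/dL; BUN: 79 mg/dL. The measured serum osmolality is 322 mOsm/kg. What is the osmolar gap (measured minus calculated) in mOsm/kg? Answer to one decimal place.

Calculated osmolality = 2·Na + glucose/18 + BUN/2.8
= 2·140 + 128/18 + 79/2.8
= 280 + 7.11 + 28.21
= 315.32 mOsm/kg ≈ 315.3 mOsm/kg
Osmolar gap = measured − calculated = 322 − 315.3 = 6.7 mOsm/kg

6.7 mOsm/kg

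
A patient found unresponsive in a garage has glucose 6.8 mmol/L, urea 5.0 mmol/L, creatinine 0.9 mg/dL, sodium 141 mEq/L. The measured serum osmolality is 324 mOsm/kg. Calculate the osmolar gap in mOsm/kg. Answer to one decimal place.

30.2 mOsm/kg

Calculated osmolality = 2·Na + glucose + urea
= 2·141 + 6.8 + 5
= 282 + 6.80 + 5
= 293.8 mOsm/kg ≈ 293.8 mOsm/kg
Osmolar gap = measured − calculated = 324 − 293.8 = 30.2 mOsm/kg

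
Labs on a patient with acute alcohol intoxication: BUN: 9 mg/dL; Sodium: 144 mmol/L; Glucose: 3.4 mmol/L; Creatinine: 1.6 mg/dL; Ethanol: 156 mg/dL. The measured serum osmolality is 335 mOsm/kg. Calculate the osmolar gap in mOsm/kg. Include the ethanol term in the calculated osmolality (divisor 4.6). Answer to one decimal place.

Calculated osmolality = 2·Na + glucose + BUN/2.8 + ethanol/4.6
= 2·144 + 3.4 + 9/2.8 + 156/4.6
= 288 + 3.40 + 3.21 + 33.91
= 328.52 mOsm/kg ≈ 328.5 mOsm/kg
Osmolar gap = measured − calculated = 335 − 328.5 = 6.5 mOsm/kg

6.5 mOsm/kg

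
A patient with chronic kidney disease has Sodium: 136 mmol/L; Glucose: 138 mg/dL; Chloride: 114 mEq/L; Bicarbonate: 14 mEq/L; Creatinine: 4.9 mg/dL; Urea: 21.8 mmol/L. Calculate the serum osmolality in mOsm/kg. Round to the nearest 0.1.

301.5 mOsm/kg

Calculated osmolality = 2·Na + glucose/18 + urea
= 2·136 + 138/18 + 21.8
= 272 + 7.67 + 21.80
= 301.47 mOsm/kg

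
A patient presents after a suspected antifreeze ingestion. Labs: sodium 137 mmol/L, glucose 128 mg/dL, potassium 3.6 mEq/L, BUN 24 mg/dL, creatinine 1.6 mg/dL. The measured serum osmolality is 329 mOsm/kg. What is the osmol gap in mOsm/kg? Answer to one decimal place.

39.3 mOsm/kg

Calculated osmolality = 2·Na + glucose/18 + BUN/2.8
= 2·137 + 128/18 + 24/2.8
= 274 + 7.11 + 8.57
= 289.68 mOsm/kg ≈ 289.7 mOsm/kg
Osmolar gap = measured − calculated = 329 − 289.7 = 39.3 mOsm/kg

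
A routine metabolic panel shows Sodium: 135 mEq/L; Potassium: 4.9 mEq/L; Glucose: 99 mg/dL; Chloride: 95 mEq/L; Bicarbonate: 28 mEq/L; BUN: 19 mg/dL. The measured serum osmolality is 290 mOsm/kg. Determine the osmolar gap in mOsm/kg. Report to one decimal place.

7.7 mOsm/kg

Calculated osmolality = 2·Na + glucose/18 + BUN/2.8
= 2·135 + 99/18 + 19/2.8
= 270 + 5.50 + 6.79
= 282.29 mOsm/kg ≈ 282.3 mOsm/kg
Osmolar gap = measured − calculated = 290 − 282.3 = 7.7 mOsm/kg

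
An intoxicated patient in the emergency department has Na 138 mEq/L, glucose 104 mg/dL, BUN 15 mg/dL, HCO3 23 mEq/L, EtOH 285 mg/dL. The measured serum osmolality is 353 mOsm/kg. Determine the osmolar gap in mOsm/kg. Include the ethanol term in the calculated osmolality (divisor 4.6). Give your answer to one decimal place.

3.9 mOsm/kg

Calculated osmolality = 2·Na + glucose/18 + BUN/2.8 + ethanol/4.6
= 2·138 + 104/18 + 15/2.8 + 285/4.6
= 276 + 5.78 + 5.36 + 61.96
= 349.1 mOsm/kg ≈ 349.1 mOsm/kg
Osmolar gap = measured − calculated = 353 − 349.1 = 3.9 mOsm/kg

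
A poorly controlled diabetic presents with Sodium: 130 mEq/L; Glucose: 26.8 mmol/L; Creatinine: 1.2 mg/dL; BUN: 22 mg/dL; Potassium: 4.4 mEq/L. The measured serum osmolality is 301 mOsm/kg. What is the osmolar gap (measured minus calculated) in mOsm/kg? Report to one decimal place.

Calculated osmolality = 2·Na + glucose + BUN/2.8
= 2·130 + 26.8 + 22/2.8
= 260 + 26.80 + 7.86
= 294.66 mOsm/kg ≈ 294.7 mOsm/kg
Osmolar gap = measured − calculated = 301 − 294.7 = 6.3 mOsm/kg

6.3 mOsm/kg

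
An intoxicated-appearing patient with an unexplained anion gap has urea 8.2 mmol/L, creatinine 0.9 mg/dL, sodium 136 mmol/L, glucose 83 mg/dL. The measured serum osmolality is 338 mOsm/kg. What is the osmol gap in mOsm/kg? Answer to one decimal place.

53.2 mOsm/kg

Calculated osmolality = 2·Na + glucose/18 + urea
= 2·136 + 83/18 + 8.2
= 272 + 4.61 + 8.20
= 284.81 mOsm/kg ≈ 284.8 mOsm/kg
Osmolar gap = measured − calculated = 338 − 284.8 = 53.2 mOsm/kg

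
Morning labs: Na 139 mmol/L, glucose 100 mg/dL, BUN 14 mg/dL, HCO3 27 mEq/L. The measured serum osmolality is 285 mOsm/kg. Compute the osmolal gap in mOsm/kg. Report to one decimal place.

-3.6 mOsm/kg

Calculated osmolality = 2·Na + glucose/18 + BUN/2.8
= 2·139 + 100/18 + 14/2.8
= 278 + 5.56 + 5
= 288.56 mOsm/kg ≈ 288.6 mOsm/kg
Osmolar gap = measured − calculated = 285 − 288.6 = -3.6 mOsm/kg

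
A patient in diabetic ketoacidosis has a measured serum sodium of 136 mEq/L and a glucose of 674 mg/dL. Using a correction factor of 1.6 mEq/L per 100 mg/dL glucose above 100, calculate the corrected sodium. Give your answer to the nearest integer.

145 mEq/L

Corrected Na = measured Na + 1.6 · (glucose − 100)/100
= 136 + 1.6 · (674 − 100)/100
= 136 + 9.2
= 145.2 mEq/L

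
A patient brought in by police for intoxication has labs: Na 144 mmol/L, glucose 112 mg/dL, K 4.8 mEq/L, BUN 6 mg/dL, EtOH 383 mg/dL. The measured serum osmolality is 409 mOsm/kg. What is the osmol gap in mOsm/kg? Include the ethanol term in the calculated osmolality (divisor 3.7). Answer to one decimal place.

9.1 mOsm/kg

Calculated osmolality = 2·Na + glucose/18 + BUN/2.8 + ethanol/3.7
= 2·144 + 112/18 + 6/2.8 + 383/3.7
= 288 + 6.22 + 2.14 + 103.51
= 399.87 mOsm/kg ≈ 399.9 mOsm/kg
Osmolar gap = measured − calculated = 409 − 399.9 = 9.1 mOsm/kg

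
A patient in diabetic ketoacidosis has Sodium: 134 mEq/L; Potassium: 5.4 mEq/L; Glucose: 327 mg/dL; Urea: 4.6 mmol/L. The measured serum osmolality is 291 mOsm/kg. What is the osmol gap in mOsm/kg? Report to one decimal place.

0.2 mOsm/kg

Calculated osmolality = 2·Na + glucose/18 + urea
= 2·134 + 327/18 + 4.6
= 268 + 18.17 + 4.60
= 290.77 mOsm/kg ≈ 290.8 mOsm/kg
Osmolar gap = measured − calculated = 291 − 290.8 = 0.2 mOsm/kg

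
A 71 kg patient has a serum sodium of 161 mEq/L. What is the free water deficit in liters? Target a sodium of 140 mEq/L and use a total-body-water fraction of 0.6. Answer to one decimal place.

6.4 L

TBW = 0.6 · 71 = 42.6 L
Free water deficit = TBW · (Na/140 − 1)
= 42.6 · (161/140 − 1)
= 42.6 · 0.15
= 6.39 L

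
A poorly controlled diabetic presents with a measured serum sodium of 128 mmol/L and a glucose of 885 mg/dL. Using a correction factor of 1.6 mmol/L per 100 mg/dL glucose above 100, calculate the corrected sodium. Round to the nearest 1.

Corrected Na = measured Na + 1.6 · (glucose − 100)/100
= 128 + 1.6 · (885 − 100)/100
= 128 + 12.6
= 140.6 mmol/L

141 mmol/L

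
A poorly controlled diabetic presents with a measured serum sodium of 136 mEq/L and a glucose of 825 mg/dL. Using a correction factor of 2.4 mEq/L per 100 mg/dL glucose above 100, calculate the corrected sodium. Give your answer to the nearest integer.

Corrected Na = measured Na + 2.4 · (glucose − 100)/100
= 136 + 2.4 · (825 − 100)/100
= 136 + 17.4
= 153.4 mEq/L

153 mEq/L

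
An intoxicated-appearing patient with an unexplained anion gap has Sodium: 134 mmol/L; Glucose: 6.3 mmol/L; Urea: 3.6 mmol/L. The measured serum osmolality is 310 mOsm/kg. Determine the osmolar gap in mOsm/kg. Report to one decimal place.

Calculated osmolality = 2·Na + glucose + urea
= 2·134 + 6.3 + 3.6
= 268 + 6.30 + 3.60
= 277.9 mOsm/kg ≈ 277.9 mOsm/kg
Osmolar gap = measured − calculated = 310 − 277.9 = 32.1 mOsm/kg

32.1 mOsm/kg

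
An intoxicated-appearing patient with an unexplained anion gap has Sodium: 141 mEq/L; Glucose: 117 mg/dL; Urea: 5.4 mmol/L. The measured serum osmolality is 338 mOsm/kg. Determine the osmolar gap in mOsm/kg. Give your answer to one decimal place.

Calculated osmolality = 2·Na + glucose/18 + urea
= 2·141 + 117/18 + 5.4
= 282 + 6.50 + 5.40
= 293.9 mOsm/kg ≈ 293.9 mOsm/kg
Osmolar gap = measured − calculated = 338 − 293.9 = 44.1 mOsm/kg

44.1 mOsm/kg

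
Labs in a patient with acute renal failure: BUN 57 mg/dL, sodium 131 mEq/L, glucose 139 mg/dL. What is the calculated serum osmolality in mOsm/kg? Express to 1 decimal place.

290.1 mOsm/kg

Calculated osmolality = 2·Na + glucose/18 + BUN/2.8
= 2·131 + 139/18 + 57/2.8
= 262 + 7.72 + 20.36
= 290.08 mOsm/kg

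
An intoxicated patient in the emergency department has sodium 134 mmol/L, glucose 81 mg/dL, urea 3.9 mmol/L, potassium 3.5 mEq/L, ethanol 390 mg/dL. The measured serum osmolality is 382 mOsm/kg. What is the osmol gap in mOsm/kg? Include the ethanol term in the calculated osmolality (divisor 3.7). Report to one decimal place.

Calculated osmolality = 2·Na + glucose/18 + urea + ethanol/3.7
= 2·134 + 81/18 + 3.9 + 390/3.7
= 268 + 4.50 + 3.90 + 105.41
= 381.81 mOsm/kg ≈ 381.8 mOsm/kg
Osmolar gap = measured − calculated = 382 − 381.8 = 0.2 mOsm/kg

0.2 mOsm/kg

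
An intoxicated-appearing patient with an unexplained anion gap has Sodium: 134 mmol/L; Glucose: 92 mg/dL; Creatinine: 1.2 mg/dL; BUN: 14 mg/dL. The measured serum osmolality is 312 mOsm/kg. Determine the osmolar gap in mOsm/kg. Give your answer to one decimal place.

Calculated osmolality = 2·Na + glucose/18 + BUN/2.8
= 2·134 + 92/18 + 14/2.8
= 268 + 5.11 + 5
= 278.11 mOsm/kg ≈ 278.1 mOsm/kg
Osmolar gap = measured − calculated = 312 − 278.1 = 33.9 mOsm/kg

33.9 mOsm/kg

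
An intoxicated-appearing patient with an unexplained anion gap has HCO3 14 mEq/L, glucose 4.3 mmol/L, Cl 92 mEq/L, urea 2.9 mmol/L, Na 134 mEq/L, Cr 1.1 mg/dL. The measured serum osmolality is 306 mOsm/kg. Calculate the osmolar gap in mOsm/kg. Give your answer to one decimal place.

30.8 mOsm/kg

Calculated osmolality = 2·Na + glucose + urea
= 2·134 + 4.3 + 2.9
= 268 + 4.30 + 2.90
= 275.2 mOsm/kg ≈ 275.2 mOsm/kg
Osmolar gap = measured − calculated = 306 − 275.2 = 30.8 mOsm/kg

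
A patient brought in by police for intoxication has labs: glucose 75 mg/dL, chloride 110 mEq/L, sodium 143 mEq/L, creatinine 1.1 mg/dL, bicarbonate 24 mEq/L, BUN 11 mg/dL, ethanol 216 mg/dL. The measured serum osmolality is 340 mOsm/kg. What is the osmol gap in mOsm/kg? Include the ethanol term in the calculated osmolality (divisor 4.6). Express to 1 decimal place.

Calculated osmolality = 2·Na + glucose/18 + BUN/2.8 + ethanol/4.6
= 2·143 + 75/18 + 11/2.8 + 216/4.6
= 286 + 4.17 + 3.93 + 46.96
= 341.06 mOsm/kg ≈ 341.1 mOsm/kg
Osmolar gap = measured − calculated = 340 − 341.1 = -1.1 mOsm/kg

-1.1 mOsm/kg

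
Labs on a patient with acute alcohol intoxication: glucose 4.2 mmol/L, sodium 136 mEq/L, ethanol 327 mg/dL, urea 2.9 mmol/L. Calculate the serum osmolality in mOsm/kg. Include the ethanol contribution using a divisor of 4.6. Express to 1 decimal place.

350.2 mOsm/kg

Calculated osmolality = 2·Na + glucose + urea + ethanol/4.6
= 2·136 + 4.2 + 2.9 + 327/4.6
= 272 + 4.20 + 2.90 + 71.09
= 350.19 mOsm/kg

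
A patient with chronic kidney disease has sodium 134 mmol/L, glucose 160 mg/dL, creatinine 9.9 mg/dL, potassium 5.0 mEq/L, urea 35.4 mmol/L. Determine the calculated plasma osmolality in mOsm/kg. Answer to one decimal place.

312.3 mOsm/kg

Calculated osmolality = 2·Na + glucose/18 + urea
= 2·134 + 160/18 + 35.4
= 268 + 8.89 + 35.40
= 312.29 mOsm/kg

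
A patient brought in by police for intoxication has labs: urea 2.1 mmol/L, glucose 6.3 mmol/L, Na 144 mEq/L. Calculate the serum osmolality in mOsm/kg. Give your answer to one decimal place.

296.4 mOsm/kg

Calculated osmolality = 2·Na + glucose + urea
= 2·144 + 6.3 + 2.1
= 288 + 6.30 + 2.10
= 296.4 mOsm/kg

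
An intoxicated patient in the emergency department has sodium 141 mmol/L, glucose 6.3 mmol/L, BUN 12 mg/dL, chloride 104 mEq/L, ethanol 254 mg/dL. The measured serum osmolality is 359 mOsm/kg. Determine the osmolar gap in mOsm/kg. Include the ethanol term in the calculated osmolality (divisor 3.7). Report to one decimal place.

Calculated osmolality = 2·Na + glucose + BUN/2.8 + ethanol/3.7
= 2·141 + 6.3 + 12/2.8 + 254/3.7
= 282 + 6.30 + 4.29 + 68.65
= 361.24 mOsm/kg ≈ 361.2 mOsm/kg
Osmolar gap = measured − calculated = 359 − 361.2 = -2.2 mOsm/kg

-2.2 mOsm/kg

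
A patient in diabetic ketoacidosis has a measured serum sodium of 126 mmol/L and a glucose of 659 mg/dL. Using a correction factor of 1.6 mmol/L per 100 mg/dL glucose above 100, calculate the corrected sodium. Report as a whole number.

135 mmol/L

Corrected Na = measured Na + 1.6 · (glucose − 100)/100
= 126 + 1.6 · (659 − 100)/100
= 126 + 8.9
= 134.9 mmol/L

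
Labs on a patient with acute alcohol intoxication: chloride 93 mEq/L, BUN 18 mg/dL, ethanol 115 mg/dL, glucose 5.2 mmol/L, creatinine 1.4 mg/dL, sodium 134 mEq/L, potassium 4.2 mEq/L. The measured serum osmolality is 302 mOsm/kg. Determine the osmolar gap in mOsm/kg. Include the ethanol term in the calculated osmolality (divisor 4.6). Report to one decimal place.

Calculated osmolality = 2·Na + glucose + BUN/2.8 + ethanol/4.6
= 2·134 + 5.2 + 18/2.8 + 115/4.6
= 268 + 5.20 + 6.43 + 25
= 304.63 mOsm/kg ≈ 304.6 mOsm/kg
Osmolar gap = measured − calculated = 302 − 304.6 = -2.6 mOsm/kg

-2.6 mOsm/kg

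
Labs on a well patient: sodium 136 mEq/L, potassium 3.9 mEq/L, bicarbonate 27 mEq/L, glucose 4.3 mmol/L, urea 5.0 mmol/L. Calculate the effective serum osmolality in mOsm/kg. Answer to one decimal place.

Effective osmolality excludes urea (freely permeant across cell membranes):
2·Na + glucose
= 2·136 + 4.3
= 272 + 4.3
= 276.3 mOsm/kg

276.3 mOsm/kg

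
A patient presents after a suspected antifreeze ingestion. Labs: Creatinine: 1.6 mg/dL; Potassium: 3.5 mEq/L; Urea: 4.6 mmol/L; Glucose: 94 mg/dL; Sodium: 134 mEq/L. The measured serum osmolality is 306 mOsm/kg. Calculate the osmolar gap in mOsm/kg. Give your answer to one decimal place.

Calculated osmolality = 2·Na + glucose/18 + urea
= 2·134 + 94/18 + 4.6
= 268 + 5.22 + 4.60
= 277.82 mOsm/kg ≈ 277.8 mOsm/kg
Osmolar gap = measured − calculated = 306 − 277.8 = 28.2 mOsm/kg

28.2 mOsm/kg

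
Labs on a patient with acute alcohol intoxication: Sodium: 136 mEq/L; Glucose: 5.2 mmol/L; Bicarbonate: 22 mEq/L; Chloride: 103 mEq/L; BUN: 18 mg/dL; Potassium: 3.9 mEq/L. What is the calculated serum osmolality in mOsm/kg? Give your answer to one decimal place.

Calculated osmolality = 2·Na + glucose + BUN/2.8
= 2·136 + 5.2 + 18/2.8
= 272 + 5.20 + 6.43
= 283.63 mOsm/kg

283.6 mOsm/kg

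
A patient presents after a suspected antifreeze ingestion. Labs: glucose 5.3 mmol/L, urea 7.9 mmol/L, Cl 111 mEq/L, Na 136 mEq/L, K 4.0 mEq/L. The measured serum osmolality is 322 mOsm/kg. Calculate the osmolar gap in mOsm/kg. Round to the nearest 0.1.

Calculated osmolality = 2·Na + glucose + urea
= 2·136 + 5.3 + 7.9
= 272 + 5.30 + 7.90
= 285.2 mOsm/kg ≈ 285.2 mOsm/kg
Osmolar gap = measured − calculated = 322 − 285.2 = 36.8 mOsm/kg

36.8 mOsm/kg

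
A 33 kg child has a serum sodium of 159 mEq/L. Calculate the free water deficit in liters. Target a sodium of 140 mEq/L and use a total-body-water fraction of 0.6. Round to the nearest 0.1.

TBW = 0.6 · 33 = 19.8 L
Free water deficit = TBW · (Na/140 − 1)
= 19.8 · (159/140 − 1)
= 19.8 · 0.1357
= 2.69 L

2.7 L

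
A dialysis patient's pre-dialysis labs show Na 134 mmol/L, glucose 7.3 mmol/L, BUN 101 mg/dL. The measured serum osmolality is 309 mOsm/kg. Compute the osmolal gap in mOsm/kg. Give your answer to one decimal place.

Calculated osmolality = 2·Na + glucose + BUN/2.8
= 2·134 + 7.3 + 101/2.8
= 268 + 7.30 + 36.07
= 311.37 mOsm/kg ≈ 311.4 mOsm/kg
Osmolar gap = measured − calculated = 309 − 311.4 = -2.4 mOsm/kg

-2.4 mOsm/kg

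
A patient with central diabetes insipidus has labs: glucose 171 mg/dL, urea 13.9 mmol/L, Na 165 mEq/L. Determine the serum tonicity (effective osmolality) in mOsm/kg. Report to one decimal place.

Effective osmolality excludes urea (freely permeant across cell membranes):
2·Na + glucose/18
= 2·165 + 171/18
= 330 + 9.5
= 339.5 mOsm/kg

339.5 mOsm/kg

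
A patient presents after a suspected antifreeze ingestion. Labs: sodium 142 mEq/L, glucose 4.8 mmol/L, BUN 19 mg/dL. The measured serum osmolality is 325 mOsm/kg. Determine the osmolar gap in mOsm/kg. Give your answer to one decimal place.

Calculated osmolality = 2·Na + glucose + BUN/2.8
= 2·142 + 4.8 + 19/2.8
= 284 + 4.80 + 6.79
= 295.59 mOsm/kg ≈ 295.6 mOsm/kg
Osmolar gap = measured − calculated = 325 − 295.6 = 29.4 mOsm/kg

29.4 mOsm/kg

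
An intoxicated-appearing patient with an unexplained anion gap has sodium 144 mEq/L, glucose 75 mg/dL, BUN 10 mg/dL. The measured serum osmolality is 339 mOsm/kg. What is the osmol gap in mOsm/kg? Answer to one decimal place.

Calculated osmolality = 2·Na + glucose/18 + BUN/2.8
= 2·144 + 75/18 + 10/2.8
= 288 + 4.17 + 3.57
= 295.74 mOsm/kg ≈ 295.7 mOsm/kg
Osmolar gap = measured − calculated = 339 − 295.7 = 43.3 mOsm/kg

43.3 mOsm/kg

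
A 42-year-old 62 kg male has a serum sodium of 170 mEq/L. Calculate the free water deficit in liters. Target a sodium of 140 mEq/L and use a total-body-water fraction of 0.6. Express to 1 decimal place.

TBW = 0.6 · 62 = 37.2 L
Free water deficit = TBW · (Na/140 − 1)
= 37.2 · (170/140 − 1)
= 37.2 · 0.2143
= 7.97 L

8.0 L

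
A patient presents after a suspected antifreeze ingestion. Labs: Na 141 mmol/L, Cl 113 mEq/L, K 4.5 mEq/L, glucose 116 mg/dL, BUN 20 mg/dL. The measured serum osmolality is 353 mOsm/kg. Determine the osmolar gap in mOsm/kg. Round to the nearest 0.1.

Calculated osmolality = 2·Na + glucose/18 + BUN/2.8
= 2·141 + 116/18 + 20/2.8
= 282 + 6.44 + 7.14
= 295.58 mOsm/kg ≈ 295.6 mOsm/kg
Osmolar gap = measured − calculated = 353 − 295.6 = 57.4 mOsm/kg

57.4 mOsm/kg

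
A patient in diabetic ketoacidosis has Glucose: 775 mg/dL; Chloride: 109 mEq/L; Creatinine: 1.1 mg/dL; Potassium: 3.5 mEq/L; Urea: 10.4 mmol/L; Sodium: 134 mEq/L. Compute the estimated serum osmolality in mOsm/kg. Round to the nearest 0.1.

Calculated osmolality = 2·Na + glucose/18 + urea
= 2·134 + 775/18 + 10.4
= 268 + 43.06 + 10.40
= 321.46 mOsm/kg

321.5 mOsm/kg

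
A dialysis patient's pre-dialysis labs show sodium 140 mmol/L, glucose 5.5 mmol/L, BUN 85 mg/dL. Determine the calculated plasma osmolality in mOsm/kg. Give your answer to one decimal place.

315.9 mOsm/kg

Calculated osmolality = 2·Na + glucose + BUN/2.8
= 2·140 + 5.5 + 85/2.8
= 280 + 5.50 + 30.36
= 315.86 mOsm/kg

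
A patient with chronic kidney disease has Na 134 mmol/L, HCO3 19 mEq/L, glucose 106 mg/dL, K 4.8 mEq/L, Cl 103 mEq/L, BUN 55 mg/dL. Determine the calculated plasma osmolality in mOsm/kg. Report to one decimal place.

293.5 mOsm/kg

Calculated osmolality = 2·Na + glucose/18 + BUN/2.8
= 2·134 + 106/18 + 55/2.8
= 268 + 5.89 + 19.64
= 293.53 mOsm/kg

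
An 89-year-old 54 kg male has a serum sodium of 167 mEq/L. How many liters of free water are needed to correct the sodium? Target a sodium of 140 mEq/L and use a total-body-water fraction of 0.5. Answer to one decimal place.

5.2 L

TBW = 0.5 · 54 = 27 L
Free water deficit = TBW · (Na/140 − 1)
= 27 · (167/140 − 1)
= 27 · 0.1929
= 5.21 L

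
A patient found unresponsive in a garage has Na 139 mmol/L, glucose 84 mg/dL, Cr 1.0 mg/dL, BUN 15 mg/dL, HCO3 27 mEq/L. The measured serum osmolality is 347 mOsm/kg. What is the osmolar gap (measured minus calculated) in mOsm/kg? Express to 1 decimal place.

59.0 mOsm/kg

Calculated osmolality = 2·Na + glucose/18 + BUN/2.8
= 2·139 + 84/18 + 15/2.8
= 278 + 4.67 + 5.36
= 288.03 mOsm/kg ≈ 288.0 mOsm/kg
Osmolar gap = measured − calculated = 347 − 288.0 = 59.0 mOsm/kg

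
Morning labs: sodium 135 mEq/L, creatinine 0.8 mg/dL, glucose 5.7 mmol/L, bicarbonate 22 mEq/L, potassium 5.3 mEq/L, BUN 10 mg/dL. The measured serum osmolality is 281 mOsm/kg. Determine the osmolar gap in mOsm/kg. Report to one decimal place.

1.7 mOsm/kg

Calculated osmolality = 2·Na + glucose + BUN/2.8
= 2·135 + 5.7 + 10/2.8
= 270 + 5.70 + 3.57
= 279.27 mOsm/kg ≈ 279.3 mOsm/kg
Osmolar gap = measured − calculated = 281 − 279.3 = 1.7 mOsm/kg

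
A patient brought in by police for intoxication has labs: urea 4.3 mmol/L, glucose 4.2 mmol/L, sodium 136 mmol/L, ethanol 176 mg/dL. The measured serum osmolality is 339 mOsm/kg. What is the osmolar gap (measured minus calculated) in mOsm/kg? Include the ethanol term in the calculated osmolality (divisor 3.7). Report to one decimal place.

10.9 mOsm/kg

Calculated osmolality = 2·Na + glucose + urea + ethanol/3.7
= 2·136 + 4.2 + 4.3 + 176/3.7
= 272 + 4.20 + 4.30 + 47.57
= 328.07 mOsm/kg ≈ 328.1 mOsm/kg
Osmolar gap = measured − calculated = 339 − 328.1 = 10.9 mOsm/kg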